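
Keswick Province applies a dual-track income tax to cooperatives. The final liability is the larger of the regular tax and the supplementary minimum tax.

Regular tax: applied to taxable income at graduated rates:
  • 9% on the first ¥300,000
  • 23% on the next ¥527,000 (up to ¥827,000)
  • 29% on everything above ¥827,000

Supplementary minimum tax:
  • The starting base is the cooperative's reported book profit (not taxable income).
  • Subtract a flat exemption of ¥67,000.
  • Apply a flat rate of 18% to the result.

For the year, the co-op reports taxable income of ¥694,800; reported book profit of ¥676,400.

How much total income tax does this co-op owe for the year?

¥117,804

Regular tax:
  ¥300,000 × 9% = ¥27,000
  ¥394,800 × 23% = ¥90,804
  → ¥117,804

Supplementary minimum tax:
  Base (reported book profit): ¥676,400
  Less exemption ¥67,000 → base ¥609,400
  ¥609,400 × 18% = ¥109,692

¥117,804 > ¥109,692, so the regular tax governs.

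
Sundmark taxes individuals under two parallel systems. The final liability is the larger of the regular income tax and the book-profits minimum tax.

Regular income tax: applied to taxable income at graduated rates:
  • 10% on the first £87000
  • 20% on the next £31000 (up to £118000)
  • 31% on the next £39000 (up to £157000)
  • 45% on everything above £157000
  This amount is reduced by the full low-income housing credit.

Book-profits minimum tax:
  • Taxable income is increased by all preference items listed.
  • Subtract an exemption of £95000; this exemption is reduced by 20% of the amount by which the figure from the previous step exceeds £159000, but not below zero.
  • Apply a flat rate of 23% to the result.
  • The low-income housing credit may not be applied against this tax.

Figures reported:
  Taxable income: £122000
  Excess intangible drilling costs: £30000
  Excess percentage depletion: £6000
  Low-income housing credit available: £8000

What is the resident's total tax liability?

Regular income tax:
  £87000 × 10% = £8700
  £31000 × 20% = £6200
  £4000 × 31% = £1240
  → £16140
  Less low-income housing credit £8000 → £8140

Book-profits minimum tax:
  Adjusted income: £122000 + £30000 + £6000 = £158000
  Exemption: £158000 ≤ £159000, so full £95000 applies
  Base: £158000 − £95000 = £63000
  £63000 × 23% = £14490

£14490 > £8140, so the book-profits minimum tax is the binding amount.

£14490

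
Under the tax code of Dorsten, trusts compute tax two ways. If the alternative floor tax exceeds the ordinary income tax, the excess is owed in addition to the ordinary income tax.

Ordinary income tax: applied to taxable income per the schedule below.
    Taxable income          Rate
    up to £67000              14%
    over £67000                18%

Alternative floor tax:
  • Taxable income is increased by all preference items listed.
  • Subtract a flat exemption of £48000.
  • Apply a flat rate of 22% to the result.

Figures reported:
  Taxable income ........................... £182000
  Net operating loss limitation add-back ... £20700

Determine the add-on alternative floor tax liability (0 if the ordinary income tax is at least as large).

£3954

Ordinary income tax:
  £67000 × 14% = £9380
  £115000 × 18% = £20700
  → £30080

Alternative floor tax:
  Adjusted income: £182000 + £20700 = £202700
  Less exemption £48000 → base £154700
  £154700 × 22% = £34034

Excess of alternative floor tax over ordinary income tax: £34034 − £30080 = £3954.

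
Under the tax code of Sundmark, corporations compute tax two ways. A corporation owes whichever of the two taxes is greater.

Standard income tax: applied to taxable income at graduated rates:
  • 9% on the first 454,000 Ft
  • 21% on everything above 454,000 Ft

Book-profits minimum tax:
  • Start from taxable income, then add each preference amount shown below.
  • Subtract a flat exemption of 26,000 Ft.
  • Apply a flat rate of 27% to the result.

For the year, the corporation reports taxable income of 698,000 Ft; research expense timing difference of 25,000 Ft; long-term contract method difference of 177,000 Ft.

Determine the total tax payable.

235,980 Ft

Standard income tax:
  454,000 Ft × 9% = 40,860 Ft
  244,000 Ft × 21% = 51,240 Ft
  → 92,100 Ft

Book-profits minimum tax:
  Adjusted income: 698,000 Ft + 25,000 Ft + 177,000 Ft = 900,000 Ft
  Less exemption 26,000 Ft → base 874,000 Ft
  874,000 Ft × 27% = 235,980 Ft

235,980 Ft > 92,100 Ft, so the book-profits minimum tax is the binding amount.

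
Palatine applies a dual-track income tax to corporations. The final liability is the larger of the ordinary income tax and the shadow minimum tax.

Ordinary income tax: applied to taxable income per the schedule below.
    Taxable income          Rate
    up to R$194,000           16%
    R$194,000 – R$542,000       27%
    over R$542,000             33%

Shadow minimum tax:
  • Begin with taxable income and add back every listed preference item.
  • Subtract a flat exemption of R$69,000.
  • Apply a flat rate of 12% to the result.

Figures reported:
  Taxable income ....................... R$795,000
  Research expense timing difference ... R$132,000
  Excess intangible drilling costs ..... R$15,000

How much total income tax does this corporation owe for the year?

Shadow minimum tax:
  Adjusted income: R$795,000 + R$132,000 + R$15,000 = R$942,000
  Less exemption R$69,000 → base R$873,000
  R$873,000 × 12% = R$104,760

Ordinary income tax:
  R$194,000 × 16% = R$31,040
  R$348,000 × 27% = R$93,960
  R$253,000 × 33% = R$83,490
  → R$208,490

R$208,490 > R$104,760, so the ordinary income tax governs.

R$208,490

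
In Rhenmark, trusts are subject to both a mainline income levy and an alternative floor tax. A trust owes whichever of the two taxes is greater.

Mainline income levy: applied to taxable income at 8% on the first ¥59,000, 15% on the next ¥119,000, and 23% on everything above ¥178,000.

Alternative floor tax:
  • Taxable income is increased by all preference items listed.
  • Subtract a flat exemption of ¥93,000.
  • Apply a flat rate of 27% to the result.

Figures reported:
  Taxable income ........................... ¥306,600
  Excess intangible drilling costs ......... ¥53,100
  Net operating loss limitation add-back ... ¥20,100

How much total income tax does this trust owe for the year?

¥77,436

Alternative floor tax:
  Adjusted income: ¥306,600 + ¥53,100 + ¥20,100 = ¥379,800
  Less exemption ¥93,000 → base ¥286,800
  ¥286,800 × 27% = ¥77,436

Mainline income levy:
  ¥59,000 × 8% = ¥4,720
  ¥119,000 × 15% = ¥17,850
  ¥128,600 × 23% = ¥29,578
  → ¥52,148

¥77,436 > ¥52,148, so the alternative floor tax is the binding amount.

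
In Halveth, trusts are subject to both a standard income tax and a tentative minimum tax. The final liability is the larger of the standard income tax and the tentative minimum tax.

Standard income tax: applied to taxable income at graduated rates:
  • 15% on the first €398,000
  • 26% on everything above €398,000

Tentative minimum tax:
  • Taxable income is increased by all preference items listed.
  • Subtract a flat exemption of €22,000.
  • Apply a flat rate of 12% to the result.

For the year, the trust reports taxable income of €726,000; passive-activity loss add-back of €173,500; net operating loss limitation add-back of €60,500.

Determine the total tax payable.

€144,980

Tentative minimum tax:
  Adjusted income: €726,000 + €173,500 + €60,500 = €960,000
  Less exemption €22,000 → base €938,000
  €938,000 × 12% = €112,560

Standard income tax:
  €398,000 × 15% = €59,700
  €328,000 × 26% = €85,280
  → €144,980

€144,980 > €112,560, so the standard income tax governs.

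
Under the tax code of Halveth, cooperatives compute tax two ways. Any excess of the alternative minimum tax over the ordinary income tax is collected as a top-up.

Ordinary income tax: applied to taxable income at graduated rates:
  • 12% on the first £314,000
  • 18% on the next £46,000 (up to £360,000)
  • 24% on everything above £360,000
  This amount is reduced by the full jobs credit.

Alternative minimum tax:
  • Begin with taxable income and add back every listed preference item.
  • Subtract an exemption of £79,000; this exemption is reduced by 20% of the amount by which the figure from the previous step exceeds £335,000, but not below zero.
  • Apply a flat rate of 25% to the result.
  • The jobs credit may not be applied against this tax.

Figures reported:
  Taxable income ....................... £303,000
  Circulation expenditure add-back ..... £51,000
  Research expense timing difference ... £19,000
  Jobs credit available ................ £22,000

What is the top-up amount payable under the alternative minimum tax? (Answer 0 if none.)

£61,040

Ordinary income tax:
  £303,000 × 12% = £36,360
  Less jobs credit £22,000 → £14,360

Alternative minimum tax:
  Adjusted income: £303,000 + £51,000 + £19,000 = £373,000
  Exemption: £79,000 − 20% × (£373,000 − £335,000) = £79,000 − £7,600 = £71,400
  Base: £373,000 − £71,400 = £301,600
  £301,600 × 25% = £75,400

Excess of alternative minimum tax over ordinary income tax: £75,400 − £14,360 = £61,040.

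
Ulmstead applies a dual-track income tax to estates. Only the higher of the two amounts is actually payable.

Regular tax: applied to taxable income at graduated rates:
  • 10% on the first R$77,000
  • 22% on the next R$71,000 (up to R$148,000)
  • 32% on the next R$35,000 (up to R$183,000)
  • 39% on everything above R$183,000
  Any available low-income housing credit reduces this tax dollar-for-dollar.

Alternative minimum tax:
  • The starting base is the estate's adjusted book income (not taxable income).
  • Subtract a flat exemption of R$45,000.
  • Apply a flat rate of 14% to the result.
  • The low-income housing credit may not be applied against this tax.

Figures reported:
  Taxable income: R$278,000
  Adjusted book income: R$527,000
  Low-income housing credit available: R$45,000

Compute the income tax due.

Alternative minimum tax:
  Base (adjusted book income): R$527,000
  Less exemption R$45,000 → base R$482,000
  R$482,000 × 14% = R$67,480

Regular tax:
  R$77,000 × 10% = R$7,700
  R$71,000 × 22% = R$15,620
  R$35,000 × 32% = R$11,200
  R$95,000 × 39% = R$37,050
  → R$71,570
  Less low-income housing credit R$45,000 → R$26,570

R$67,480 > R$26,570, so the alternative minimum tax is the binding amount.

R$67,480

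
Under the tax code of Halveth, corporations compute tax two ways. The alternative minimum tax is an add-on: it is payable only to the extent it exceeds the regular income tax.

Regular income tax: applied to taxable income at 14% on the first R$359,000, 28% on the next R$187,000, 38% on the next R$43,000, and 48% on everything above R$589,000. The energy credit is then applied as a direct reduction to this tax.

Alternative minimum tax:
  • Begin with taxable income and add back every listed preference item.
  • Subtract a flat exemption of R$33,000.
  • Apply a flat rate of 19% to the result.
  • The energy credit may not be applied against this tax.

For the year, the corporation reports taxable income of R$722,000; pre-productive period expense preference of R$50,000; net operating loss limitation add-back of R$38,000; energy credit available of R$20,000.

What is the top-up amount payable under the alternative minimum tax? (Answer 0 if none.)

R$0

Alternative minimum tax:
  Adjusted income: R$722,000 + R$50,000 + R$38,000 = R$810,000
  Less exemption R$33,000 → base R$777,000
  R$777,000 × 19% = R$147,630

Regular income tax:
  R$359,000 × 14% = R$50,260
  R$187,000 × 28% = R$52,360
  R$43,000 × 38% = R$16,340
  R$133,000 × 48% = R$63,840
  → R$182,800
  Less energy credit R$20,000 → R$162,800

R$147,630 ≤ R$162,800, so no add-on is due.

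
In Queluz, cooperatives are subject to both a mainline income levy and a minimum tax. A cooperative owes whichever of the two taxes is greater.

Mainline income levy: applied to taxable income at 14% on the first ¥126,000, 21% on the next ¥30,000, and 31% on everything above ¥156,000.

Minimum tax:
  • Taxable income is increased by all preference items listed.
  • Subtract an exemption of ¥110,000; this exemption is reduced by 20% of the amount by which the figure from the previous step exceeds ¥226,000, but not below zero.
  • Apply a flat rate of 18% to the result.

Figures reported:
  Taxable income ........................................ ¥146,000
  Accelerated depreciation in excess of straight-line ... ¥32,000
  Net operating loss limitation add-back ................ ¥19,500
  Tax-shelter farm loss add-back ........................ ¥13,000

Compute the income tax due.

Mainline income levy:
  ¥126,000 × 14% = ¥17,640
  ¥20,000 × 21% = ¥4,200
  → ¥21,840

Minimum tax:
  Adjusted income: ¥146,000 + ¥32,000 + ¥19,500 + ¥13,000 = ¥210,500
  Exemption: ¥210,500 ≤ ¥226,000, so full ¥110,000 applies
  Base: ¥210,500 − ¥110,000 = ¥100,500
  ¥100,500 × 18% = ¥18,090

¥21,840 > ¥18,090, so the mainline income levy governs.

¥21,840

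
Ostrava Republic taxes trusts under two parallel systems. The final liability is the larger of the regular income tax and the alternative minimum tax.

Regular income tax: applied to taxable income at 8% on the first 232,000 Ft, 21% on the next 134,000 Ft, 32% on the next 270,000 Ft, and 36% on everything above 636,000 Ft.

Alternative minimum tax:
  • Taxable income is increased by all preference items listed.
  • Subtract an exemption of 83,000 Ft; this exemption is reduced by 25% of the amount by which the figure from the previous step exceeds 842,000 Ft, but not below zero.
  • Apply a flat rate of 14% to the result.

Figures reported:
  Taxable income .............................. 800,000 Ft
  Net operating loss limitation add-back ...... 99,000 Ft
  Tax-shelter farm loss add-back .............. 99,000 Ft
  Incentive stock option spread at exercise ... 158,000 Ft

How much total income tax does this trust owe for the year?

192,140 Ft

Regular income tax:
  232,000 Ft × 8% = 18,560 Ft
  134,000 Ft × 21% = 28,140 Ft
  270,000 Ft × 32% = 86,400 Ft
  164,000 Ft × 36% = 59,040 Ft
  → 192,140 Ft

Alternative minimum tax:
  Adjusted income: 800,000 Ft + 99,000 Ft + 99,000 Ft + 158,000 Ft = 1,156,000 Ft
  Exemption: 83,000 Ft − 25% × (1,156,000 Ft − 842,000 Ft) = 83,000 Ft − 78,500 Ft = 4,500 Ft
  Base: 1,156,000 Ft − 4,500 Ft = 1,151,500 Ft
  1,151,500 Ft × 14% = 161,210 Ft

192,140 Ft > 161,210 Ft, so the regular income tax governs.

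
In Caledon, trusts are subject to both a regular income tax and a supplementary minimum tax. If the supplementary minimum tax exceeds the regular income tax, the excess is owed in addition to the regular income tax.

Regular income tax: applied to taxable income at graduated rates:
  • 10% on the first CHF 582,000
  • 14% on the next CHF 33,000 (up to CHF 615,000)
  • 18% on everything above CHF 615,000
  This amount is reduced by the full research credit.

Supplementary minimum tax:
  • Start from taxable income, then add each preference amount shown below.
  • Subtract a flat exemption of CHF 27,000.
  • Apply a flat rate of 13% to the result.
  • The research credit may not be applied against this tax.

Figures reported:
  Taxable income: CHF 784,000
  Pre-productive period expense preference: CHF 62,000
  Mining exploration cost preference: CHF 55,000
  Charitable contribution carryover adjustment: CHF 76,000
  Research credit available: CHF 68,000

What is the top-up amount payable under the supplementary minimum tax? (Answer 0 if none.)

Regular income tax:
  CHF 582,000 × 10% = CHF 58,200
  CHF 33,000 × 14% = CHF 4,620
  CHF 169,000 × 18% = CHF 30,420
  → CHF 93,240
  Less research credit CHF 68,000 → CHF 25,240

Supplementary minimum tax:
  Adjusted income: CHF 784,000 + CHF 62,000 + CHF 55,000 + CHF 76,000 = CHF 977,000
  Less exemption CHF 27,000 → base CHF 950,000
  CHF 950,000 × 13% = CHF 123,500

Excess of supplementary minimum tax over regular income tax: CHF 123,500 − CHF 25,240 = CHF 98,260.

CHF 98,260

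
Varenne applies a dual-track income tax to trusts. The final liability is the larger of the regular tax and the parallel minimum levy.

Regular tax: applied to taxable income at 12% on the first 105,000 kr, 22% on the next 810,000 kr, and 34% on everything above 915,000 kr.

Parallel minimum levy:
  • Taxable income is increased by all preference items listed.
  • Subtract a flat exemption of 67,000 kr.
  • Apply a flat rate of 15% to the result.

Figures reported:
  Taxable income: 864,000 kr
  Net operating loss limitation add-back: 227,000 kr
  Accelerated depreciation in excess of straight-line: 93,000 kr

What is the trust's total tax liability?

Regular tax:
  105,000 kr × 12% = 12,600 kr
  759,000 kr × 22% = 166,980 kr
  → 179,580 kr

Parallel minimum levy:
  Adjusted income: 864,000 kr + 227,000 kr + 93,000 kr = 1,184,000 kr
  Less exemption 67,000 kr → base 1,117,000 kr
  1,117,000 kr × 15% = 167,550 kr

179,580 kr > 167,550 kr, so the regular tax governs.

179,580 kr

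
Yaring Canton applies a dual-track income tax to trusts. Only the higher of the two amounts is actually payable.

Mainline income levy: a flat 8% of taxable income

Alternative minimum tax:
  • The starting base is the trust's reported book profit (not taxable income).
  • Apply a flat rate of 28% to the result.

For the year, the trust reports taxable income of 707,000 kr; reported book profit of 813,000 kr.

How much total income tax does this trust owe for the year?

227,640 kr

Alternative minimum tax:
  Base (reported book profit): 813,000 kr
  813,000 kr × 28% = 227,640 kr

Mainline income levy:
  707,000 kr × 8% = 56,560 kr

227,640 kr > 56,560 kr, so the alternative minimum tax is the binding amount.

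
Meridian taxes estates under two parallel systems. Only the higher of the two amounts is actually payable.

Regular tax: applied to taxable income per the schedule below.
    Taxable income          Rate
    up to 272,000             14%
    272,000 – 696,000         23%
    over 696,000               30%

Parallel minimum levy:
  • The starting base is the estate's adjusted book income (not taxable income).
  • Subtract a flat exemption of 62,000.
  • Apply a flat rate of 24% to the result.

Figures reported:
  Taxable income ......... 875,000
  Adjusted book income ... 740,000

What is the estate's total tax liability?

189,300

Parallel minimum levy:
  Base (adjusted book income): 740,000
  Less exemption 62,000 → base 678,000
  678,000 × 24% = 162,720

Regular tax:
  272,000 × 14% = 38,080
  424,000 × 23% = 97,520
  179,000 × 30% = 53,700
  → 189,300

189,300 > 162,720, so the regular tax governs.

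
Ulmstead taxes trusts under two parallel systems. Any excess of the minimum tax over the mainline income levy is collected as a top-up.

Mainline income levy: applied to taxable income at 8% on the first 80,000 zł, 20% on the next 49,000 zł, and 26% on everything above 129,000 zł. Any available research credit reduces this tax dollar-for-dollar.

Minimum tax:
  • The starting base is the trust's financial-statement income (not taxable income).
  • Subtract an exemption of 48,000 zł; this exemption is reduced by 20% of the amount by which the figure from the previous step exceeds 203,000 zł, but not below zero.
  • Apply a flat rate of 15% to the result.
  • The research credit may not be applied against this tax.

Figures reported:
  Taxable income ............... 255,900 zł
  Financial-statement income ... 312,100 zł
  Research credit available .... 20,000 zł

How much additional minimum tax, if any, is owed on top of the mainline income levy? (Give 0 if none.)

13,694 zł

Minimum tax:
  Base (financial-statement income): 312,100 zł
  Exemption: 48,000 zł − 20% × (312,100 zł − 203,000 zł) = 48,000 zł − 21,820 zł = 26,180 zł
  Base: 312,100 zł − 26,180 zł = 285,920 zł
  285,920 zł × 15% = 42,888 zł

Mainline income levy:
  80,000 zł × 8% = 6,400 zł
  49,000 zł × 20% = 9,800 zł
  126,900 zł × 26% = 32,994 zł
  → 49,194 zł
  Less research credit 20,000 zł → 29,194 zł

Excess of minimum tax over mainline income levy: 42,888 zł − 29,194 zł = 13,694 zł.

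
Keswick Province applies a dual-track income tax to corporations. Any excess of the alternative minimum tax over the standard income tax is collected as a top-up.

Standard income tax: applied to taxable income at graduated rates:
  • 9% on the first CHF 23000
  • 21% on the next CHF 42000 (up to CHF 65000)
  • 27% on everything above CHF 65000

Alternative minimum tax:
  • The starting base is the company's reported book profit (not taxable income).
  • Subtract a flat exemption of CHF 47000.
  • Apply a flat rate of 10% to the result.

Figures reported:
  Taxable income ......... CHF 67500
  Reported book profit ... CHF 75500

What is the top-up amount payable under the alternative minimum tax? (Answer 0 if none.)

Alternative minimum tax:
  Base (reported book profit): CHF 75500
  Less exemption CHF 47000 → base CHF 28500
  CHF 28500 × 10% = CHF 2850

Standard income tax:
  CHF 23000 × 9% = CHF 2070
  CHF 42000 × 21% = CHF 8820
  CHF 2500 × 27% = CHF 675
  → CHF 11565

CHF 2850 ≤ CHF 11565, so no add-on is due.

CHF 0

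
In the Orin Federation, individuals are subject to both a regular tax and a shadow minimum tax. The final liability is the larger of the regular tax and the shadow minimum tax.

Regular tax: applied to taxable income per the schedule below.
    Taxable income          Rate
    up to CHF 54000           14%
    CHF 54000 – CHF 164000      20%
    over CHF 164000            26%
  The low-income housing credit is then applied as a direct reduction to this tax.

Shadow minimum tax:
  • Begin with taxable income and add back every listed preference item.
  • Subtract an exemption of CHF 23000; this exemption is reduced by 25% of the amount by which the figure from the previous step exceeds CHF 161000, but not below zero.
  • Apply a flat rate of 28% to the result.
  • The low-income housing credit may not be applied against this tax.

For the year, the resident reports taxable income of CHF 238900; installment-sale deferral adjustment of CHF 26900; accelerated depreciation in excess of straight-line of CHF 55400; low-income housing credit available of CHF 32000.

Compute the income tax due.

Shadow minimum tax:
  Adjusted income: CHF 238900 + CHF 26900 + CHF 55400 = CHF 321200
  Exemption: 25% × (CHF 321200 − CHF 161000) = CHF 40050 ≥ CHF 23000, so the exemption is fully phased out
  Base: CHF 321200 − CHF 0 = CHF 321200
  CHF 321200 × 28% = CHF 89936

Regular tax:
  CHF 54000 × 14% = CHF 7560
  CHF 110000 × 20% = CHF 22000
  CHF 74900 × 26% = CHF 19474
  → CHF 49034
  Less low-income housing credit CHF 32000 → CHF 17034

CHF 89936 > CHF 17034, so the shadow minimum tax is the binding amount.

CHF 89936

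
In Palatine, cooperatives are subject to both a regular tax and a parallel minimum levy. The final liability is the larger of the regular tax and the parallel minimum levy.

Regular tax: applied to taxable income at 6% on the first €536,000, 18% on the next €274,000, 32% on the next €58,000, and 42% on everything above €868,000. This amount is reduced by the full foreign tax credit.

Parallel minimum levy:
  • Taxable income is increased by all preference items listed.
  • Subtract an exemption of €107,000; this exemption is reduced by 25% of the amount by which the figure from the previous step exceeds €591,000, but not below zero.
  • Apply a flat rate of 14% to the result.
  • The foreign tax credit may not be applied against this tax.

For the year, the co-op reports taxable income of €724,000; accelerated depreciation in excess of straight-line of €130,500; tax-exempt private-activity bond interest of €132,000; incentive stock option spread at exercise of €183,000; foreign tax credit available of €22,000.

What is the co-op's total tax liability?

€163,730

Parallel minimum levy:
  Adjusted income: €724,000 + €130,500 + €132,000 + €183,000 = €1,169,500
  Exemption: 25% × (€1,169,500 − €591,000) = €144,625 ≥ €107,000, so the exemption is fully phased out
  Base: €1,169,500 − €0 = €1,169,500
  €1,169,500 × 14% = €163,730

Regular tax:
  €536,000 × 6% = €32,160
  €188,000 × 18% = €33,840
  → €66,000
  Less foreign tax credit €22,000 → €44,000

€163,730 > €44,000, so the parallel minimum levy is the binding amount.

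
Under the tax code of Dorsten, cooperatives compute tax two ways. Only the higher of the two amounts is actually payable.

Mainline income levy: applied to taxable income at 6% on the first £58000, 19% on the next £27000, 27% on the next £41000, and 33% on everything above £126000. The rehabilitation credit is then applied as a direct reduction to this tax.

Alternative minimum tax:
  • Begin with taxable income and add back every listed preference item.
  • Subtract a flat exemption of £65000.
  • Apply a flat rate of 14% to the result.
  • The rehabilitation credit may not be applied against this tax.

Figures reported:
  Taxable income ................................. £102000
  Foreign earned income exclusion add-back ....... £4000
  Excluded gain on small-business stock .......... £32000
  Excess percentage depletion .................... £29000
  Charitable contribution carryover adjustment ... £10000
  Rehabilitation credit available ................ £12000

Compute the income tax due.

Mainline income levy:
  £58000 × 6% = £3480
  £27000 × 19% = £5130
  £17000 × 27% = £4590
  → £13200
  Less rehabilitation credit £12000 → £1200

Alternative minimum tax:
  Adjusted income: £102000 + £4000 + £32000 + £29000 + £10000 = £177000
  Less exemption £65000 → base £112000
  £112000 × 14% = £15680

£15680 > £1200, so the alternative minimum tax is the binding amount.

£15680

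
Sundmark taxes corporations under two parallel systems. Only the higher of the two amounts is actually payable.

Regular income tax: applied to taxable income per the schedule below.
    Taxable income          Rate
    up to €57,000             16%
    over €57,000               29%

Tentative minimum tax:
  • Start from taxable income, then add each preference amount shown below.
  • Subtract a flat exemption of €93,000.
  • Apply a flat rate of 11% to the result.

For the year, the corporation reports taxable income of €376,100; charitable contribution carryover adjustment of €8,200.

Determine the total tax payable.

€101,659

Regular income tax:
  €57,000 × 16% = €9,120
  €319,100 × 29% = €92,539
  → €101,659

Tentative minimum tax:
  Adjusted income: €376,100 + €8,200 = €384,300
  Less exemption €93,000 → base €291,300
  €291,300 × 11% = €32,043

€101,659 > €32,043, so the regular income tax governs.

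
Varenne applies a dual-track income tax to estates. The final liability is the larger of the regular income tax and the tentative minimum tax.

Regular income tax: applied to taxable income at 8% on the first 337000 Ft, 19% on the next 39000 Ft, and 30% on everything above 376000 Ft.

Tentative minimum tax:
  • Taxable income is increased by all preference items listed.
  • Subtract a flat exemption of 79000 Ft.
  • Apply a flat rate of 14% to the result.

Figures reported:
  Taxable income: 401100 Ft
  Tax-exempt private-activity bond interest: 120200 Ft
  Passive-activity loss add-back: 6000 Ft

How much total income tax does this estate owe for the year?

Regular income tax:
  337000 Ft × 8% = 26960 Ft
  39000 Ft × 19% = 7410 Ft
  25100 Ft × 30% = 7530 Ft
  → 41900 Ft

Tentative minimum tax:
  Adjusted income: 401100 Ft + 120200 Ft + 6000 Ft = 527300 Ft
  Less exemption 79000 Ft → base 448300 Ft
  448300 Ft × 14% = 62762 Ft

62762 Ft > 41900 Ft, so the tentative minimum tax is the binding amount.

62762 Ft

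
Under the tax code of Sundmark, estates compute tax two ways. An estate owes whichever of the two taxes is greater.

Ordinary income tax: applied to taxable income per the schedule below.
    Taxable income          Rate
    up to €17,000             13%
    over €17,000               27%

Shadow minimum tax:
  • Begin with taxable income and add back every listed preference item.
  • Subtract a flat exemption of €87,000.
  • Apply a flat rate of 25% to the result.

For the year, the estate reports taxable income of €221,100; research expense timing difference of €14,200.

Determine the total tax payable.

Shadow minimum tax:
  Adjusted income: €221,100 + €14,200 = €235,300
  Less exemption €87,000 → base €148,300
  €148,300 × 25% = €37,075

Ordinary income tax:
  €17,000 × 13% = €2,210
  €204,100 × 27% = €55,107
  → €57,317

€57,317 > €37,075, so the ordinary income tax governs.

€57,317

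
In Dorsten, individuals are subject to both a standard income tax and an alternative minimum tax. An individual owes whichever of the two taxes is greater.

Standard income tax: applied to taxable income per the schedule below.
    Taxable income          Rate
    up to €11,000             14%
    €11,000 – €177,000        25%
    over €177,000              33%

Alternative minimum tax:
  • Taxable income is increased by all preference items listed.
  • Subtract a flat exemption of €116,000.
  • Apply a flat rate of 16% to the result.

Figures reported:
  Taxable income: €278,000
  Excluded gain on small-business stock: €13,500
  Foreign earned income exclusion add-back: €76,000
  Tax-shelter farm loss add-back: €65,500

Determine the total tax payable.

€76,370

Alternative minimum tax:
  Adjusted income: €278,000 + €13,500 + €76,000 + €65,500 = €433,000
  Less exemption €116,000 → base €317,000
  €317,000 × 16% = €50,720

Standard income tax:
  €11,000 × 14% = €1,540
  €166,000 × 25% = €41,500
  €101,000 × 33% = €33,330
  → €76,370

€76,370 > €50,720, so the standard income tax governs.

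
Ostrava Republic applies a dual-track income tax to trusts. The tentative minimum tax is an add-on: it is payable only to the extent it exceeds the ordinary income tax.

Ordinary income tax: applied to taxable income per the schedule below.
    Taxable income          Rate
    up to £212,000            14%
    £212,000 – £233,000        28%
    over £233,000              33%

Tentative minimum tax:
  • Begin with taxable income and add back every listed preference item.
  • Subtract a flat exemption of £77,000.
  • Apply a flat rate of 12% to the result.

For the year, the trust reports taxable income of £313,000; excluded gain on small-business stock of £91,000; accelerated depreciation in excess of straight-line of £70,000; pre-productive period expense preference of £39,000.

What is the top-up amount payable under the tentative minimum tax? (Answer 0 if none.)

Ordinary income tax:
  £212,000 × 14% = £29,680
  £21,000 × 28% = £5,880
  £80,000 × 33% = £26,400
  → £61,960

Tentative minimum tax:
  Adjusted income: £313,000 + £91,000 + £70,000 + £39,000 = £513,000
  Less exemption £77,000 → base £436,000
  £436,000 × 12% = £52,320

£52,320 ≤ £61,960, so no add-on is due.

£0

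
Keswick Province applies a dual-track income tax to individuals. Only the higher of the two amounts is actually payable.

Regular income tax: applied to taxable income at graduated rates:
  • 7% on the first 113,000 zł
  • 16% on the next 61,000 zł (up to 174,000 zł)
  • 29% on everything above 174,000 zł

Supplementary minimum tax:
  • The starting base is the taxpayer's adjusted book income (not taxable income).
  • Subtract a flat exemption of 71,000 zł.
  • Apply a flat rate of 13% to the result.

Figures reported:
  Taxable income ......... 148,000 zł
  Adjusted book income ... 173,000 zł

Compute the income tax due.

Supplementary minimum tax:
  Base (adjusted book income): 173,000 zł
  Less exemption 71,000 zł → base 102,000 zł
  102,000 zł × 13% = 13,260 zł

Regular income tax:
  113,000 zł × 7% = 7,910 zł
  35,000 zł × 16% = 5,600 zł
  → 13,510 zł

13,510 zł > 13,260 zł, so the regular income tax governs.

13,510 zł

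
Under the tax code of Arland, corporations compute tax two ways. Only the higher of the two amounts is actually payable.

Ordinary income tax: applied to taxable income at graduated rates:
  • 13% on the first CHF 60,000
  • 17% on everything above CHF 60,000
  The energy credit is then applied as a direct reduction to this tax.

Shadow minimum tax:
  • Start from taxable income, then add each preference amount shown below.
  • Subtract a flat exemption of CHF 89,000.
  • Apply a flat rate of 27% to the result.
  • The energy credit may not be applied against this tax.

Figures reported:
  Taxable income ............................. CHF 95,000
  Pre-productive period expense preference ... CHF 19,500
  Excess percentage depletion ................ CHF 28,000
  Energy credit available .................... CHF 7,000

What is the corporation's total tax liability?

Ordinary income tax:
  CHF 60,000 × 13% = CHF 7,800
  CHF 35,000 × 17% = CHF 5,950
  → CHF 13,750
  Less energy credit CHF 7,000 → CHF 6,750

Shadow minimum tax:
  Adjusted income: CHF 95,000 + CHF 19,500 + CHF 28,000 = CHF 142,500
  Less exemption CHF 89,000 → base CHF 53,500
  CHF 53,500 × 27% = CHF 14,445

CHF 14,445 > CHF 6,750, so the shadow minimum tax is the binding amount.

CHF 14,445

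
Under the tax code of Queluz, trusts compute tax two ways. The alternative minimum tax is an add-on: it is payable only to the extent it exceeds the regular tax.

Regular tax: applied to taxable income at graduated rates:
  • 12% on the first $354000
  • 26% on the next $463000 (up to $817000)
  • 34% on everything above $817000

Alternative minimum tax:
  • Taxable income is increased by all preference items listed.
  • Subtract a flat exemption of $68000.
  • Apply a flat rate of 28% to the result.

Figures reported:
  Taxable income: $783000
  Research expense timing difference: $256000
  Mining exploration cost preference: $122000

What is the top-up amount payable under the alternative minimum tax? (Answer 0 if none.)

$152020

Regular tax:
  $354000 × 12% = $42480
  $429000 × 26% = $111540
  → $154020

Alternative minimum tax:
  Adjusted income: $783000 + $256000 + $122000 = $1161000
  Less exemption $68000 → base $1093000
  $1093000 × 28% = $306040

Excess of alternative minimum tax over regular tax: $306040 − $154020 = $152020.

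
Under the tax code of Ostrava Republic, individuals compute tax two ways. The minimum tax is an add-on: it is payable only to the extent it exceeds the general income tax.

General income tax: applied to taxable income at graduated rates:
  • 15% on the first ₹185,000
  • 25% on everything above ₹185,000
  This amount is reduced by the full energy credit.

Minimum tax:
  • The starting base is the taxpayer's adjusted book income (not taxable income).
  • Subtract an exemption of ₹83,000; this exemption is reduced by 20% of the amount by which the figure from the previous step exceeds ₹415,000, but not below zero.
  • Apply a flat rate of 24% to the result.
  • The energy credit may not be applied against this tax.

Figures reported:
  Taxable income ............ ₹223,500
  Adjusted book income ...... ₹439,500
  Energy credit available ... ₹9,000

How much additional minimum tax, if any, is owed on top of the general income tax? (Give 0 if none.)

₹58,361

General income tax:
  ₹185,000 × 15% = ₹27,750
  ₹38,500 × 25% = ₹9,625
  → ₹37,375
  Less energy credit ₹9,000 → ₹28,375

Minimum tax:
  Base (adjusted book income): ₹439,500
  Exemption: ₹83,000 − 20% × (₹439,500 − ₹415,000) = ₹83,000 − ₹4,900 = ₹78,100
  Base: ₹439,500 − ₹78,100 = ₹361,400
  ₹361,400 × 24% = ₹86,736

Excess of minimum tax over general income tax: ₹86,736 − ₹28,375 = ₹58,361.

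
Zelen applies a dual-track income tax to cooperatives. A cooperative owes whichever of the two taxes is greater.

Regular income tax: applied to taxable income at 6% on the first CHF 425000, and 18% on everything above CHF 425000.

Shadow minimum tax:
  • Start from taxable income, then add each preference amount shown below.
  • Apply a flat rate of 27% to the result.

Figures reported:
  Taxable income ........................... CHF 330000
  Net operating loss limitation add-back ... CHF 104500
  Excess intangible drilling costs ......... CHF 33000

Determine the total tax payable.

CHF 126225

Shadow minimum tax:
  Adjusted income: CHF 330000 + CHF 104500 + CHF 33000 = CHF 467500
  CHF 467500 × 27% = CHF 126225

Regular income tax:
  CHF 330000 × 6% = CHF 19800

CHF 126225 > CHF 19800, so the shadow minimum tax is the binding amount.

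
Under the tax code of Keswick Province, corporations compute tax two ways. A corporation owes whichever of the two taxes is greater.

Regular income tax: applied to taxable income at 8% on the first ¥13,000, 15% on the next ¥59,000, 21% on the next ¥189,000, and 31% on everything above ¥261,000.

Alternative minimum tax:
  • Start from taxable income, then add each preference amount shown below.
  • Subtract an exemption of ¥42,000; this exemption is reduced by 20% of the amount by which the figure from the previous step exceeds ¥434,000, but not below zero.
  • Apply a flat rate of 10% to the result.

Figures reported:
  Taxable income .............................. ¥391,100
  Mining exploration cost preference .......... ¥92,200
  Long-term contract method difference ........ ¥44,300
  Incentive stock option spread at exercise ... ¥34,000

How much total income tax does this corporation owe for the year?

¥89,911

Alternative minimum tax:
  Adjusted income: ¥391,100 + ¥92,200 + ¥44,300 + ¥34,000 = ¥561,600
  Exemption: ¥42,000 − 20% × (¥561,600 − ¥434,000) = ¥42,000 − ¥25,520 = ¥16,480
  Base: ¥561,600 − ¥16,480 = ¥545,120
  ¥545,120 × 10% = ¥54,512

Regular income tax:
  ¥13,000 × 8% = ¥1,040
  ¥59,000 × 15% = ¥8,850
  ¥189,000 × 21% = ¥39,690
  ¥130,100 × 31% = ¥40,331
  → ¥89,911

¥89,911 > ¥54,512, so the regular income tax governs.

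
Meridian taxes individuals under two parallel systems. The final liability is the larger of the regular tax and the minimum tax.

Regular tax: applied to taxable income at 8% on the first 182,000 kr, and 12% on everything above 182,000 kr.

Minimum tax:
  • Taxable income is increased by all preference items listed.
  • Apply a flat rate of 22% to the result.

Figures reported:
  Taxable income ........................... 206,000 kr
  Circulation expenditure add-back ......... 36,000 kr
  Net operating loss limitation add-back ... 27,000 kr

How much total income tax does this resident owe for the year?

Minimum tax:
  Adjusted income: 206,000 kr + 36,000 kr + 27,000 kr = 269,000 kr
  269,000 kr × 22% = 59,180 kr

Regular tax:
  182,000 kr × 8% = 14,560 kr
  24,000 kr × 12% = 2,880 kr
  → 17,440 kr

59,180 kr > 17,440 kr, so the minimum tax is the binding amount.

59,180 kr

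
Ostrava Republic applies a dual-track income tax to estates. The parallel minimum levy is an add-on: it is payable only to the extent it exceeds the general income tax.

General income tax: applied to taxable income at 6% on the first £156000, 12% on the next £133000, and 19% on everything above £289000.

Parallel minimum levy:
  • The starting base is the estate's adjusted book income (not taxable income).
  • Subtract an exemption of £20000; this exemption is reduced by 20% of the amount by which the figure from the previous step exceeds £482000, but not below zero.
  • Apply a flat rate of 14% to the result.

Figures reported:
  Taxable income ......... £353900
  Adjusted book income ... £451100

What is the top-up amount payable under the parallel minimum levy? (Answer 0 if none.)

General income tax:
  £156000 × 6% = £9360
  £133000 × 12% = £15960
  £64900 × 19% = £12331
  → £37651

Parallel minimum levy:
  Base (adjusted book income): £451100
  Exemption: £451100 ≤ £482000, so full £20000 applies
  Base: £451100 − £20000 = £431100
  £431100 × 14% = £60354

Excess of parallel minimum levy over general income tax: £60354 − £37651 = £22703.

£22703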